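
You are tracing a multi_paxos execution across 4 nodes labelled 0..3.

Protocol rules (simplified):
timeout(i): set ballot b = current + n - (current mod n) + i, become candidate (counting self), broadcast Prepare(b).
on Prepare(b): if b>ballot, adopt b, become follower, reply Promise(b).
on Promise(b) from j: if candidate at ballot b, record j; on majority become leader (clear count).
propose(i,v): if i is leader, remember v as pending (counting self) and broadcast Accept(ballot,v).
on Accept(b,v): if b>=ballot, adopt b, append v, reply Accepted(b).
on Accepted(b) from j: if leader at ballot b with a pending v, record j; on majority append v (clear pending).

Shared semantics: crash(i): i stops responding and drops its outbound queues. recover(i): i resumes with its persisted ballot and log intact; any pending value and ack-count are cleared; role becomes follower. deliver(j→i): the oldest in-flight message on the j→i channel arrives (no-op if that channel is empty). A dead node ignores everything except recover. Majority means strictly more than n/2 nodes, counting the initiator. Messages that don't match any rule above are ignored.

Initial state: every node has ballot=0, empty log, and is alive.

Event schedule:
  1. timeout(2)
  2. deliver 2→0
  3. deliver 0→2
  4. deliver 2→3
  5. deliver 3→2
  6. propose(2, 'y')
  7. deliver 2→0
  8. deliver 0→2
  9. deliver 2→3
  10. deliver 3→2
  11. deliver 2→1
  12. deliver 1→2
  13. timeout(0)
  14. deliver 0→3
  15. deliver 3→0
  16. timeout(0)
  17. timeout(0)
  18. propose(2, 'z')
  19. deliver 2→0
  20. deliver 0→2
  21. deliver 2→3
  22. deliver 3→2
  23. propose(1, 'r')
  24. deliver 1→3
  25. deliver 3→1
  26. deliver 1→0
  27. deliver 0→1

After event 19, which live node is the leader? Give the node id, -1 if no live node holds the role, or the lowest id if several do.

step 1 timeout(2): 2={cand,b=6,log=-}
step 2 deliver 2→0: 0={foll,b=6,log=-}
step 3 deliver 0→2: —
step 4 deliver 2→3: 3={foll,b=6,log=-}
step 5 deliver 3→2: 2={lead,b=6,log=-}
step 6 propose(2,'y'): —
step 7 deliver 2→0: 0={foll,b=6,log=y}
step 8 deliver 0→2: —
step 9 deliver 2→3: 3={foll,b=6,log=y}
step 10 deliver 3→2: 2={lead,b=6,log=y}
step 11 deliver 2→1: 1={foll,b=6,log=-}
step 12 deliver 1→2: —
step 13 timeout(0): 0={cand,b=8,log=y}
step 14 deliver 0→3: 3={foll,b=8,log=y}
step 15 deliver 3→0: —
step 16 timeout(0): 0={cand,b=12,log=y}
step 17 timeout(0): 0={cand,b=16,log=y}
step 18 propose(2,'z'): —
step 19 deliver 2→0: —

2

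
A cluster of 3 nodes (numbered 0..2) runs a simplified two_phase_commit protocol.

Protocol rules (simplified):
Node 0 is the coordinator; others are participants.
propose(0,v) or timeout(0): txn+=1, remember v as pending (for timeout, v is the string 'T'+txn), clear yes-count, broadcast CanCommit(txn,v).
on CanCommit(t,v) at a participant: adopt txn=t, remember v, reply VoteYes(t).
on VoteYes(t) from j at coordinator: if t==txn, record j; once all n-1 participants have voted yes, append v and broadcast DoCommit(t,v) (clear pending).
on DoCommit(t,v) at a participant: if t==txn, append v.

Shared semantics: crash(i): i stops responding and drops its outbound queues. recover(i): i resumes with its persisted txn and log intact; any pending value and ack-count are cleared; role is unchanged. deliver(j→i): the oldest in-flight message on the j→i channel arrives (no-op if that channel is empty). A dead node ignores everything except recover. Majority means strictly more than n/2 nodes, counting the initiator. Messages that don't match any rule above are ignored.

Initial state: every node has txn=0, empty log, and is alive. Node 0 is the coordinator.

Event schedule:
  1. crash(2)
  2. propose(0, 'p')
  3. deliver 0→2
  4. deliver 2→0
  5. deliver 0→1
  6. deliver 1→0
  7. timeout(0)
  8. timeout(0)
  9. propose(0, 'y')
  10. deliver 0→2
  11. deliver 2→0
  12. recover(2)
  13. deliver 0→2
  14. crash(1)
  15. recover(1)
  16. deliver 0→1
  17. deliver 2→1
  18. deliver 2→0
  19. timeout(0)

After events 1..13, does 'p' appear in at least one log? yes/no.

e1 crash(2): 2[✗part,t=0,-]
e2 propose(0,'p'): 0[coor,t=1,-]
e3 deliver 0→2: ·
e4 deliver 2→0: ·
e5 deliver 0→1: 1[part,t=1,-]
e6 deliver 1→0: ·
e7 timeout(0): 0[coor,t=2,-]
e8 timeout(0): 0[coor,t=3,-]
e9 propose(0,'y'): 0[coor,t=4,-]
e10 deliver 0→2: ·
e11 deliver 2→0: ·
e12 recover(2): 2[part,t=0,-]
e13 deliver 0→2: 2[part,t=1,-]

no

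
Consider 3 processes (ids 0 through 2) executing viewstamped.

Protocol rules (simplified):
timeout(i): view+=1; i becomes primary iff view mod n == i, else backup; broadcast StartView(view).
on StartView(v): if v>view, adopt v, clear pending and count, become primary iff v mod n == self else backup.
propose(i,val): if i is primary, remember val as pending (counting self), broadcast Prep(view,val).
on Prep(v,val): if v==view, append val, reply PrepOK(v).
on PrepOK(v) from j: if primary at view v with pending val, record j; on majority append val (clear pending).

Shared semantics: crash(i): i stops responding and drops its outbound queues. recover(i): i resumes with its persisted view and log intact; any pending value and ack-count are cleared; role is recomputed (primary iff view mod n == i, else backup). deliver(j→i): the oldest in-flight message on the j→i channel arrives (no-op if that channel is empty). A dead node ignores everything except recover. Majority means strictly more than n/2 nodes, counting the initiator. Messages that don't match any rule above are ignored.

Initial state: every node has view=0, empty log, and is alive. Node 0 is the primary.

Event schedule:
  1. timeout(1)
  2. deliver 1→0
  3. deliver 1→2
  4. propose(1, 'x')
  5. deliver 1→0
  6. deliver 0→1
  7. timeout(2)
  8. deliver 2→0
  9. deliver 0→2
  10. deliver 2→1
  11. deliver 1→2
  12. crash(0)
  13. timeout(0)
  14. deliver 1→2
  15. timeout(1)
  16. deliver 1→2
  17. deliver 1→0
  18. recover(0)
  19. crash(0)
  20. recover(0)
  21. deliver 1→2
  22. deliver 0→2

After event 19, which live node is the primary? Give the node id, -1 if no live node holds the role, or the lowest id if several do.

-1

1. timeout(1):  <1:prim v1 ->
2. deliver 1→0:  <0:back v1 ->
3. deliver 1→2:  <2:back v1 ->
4. propose(1,'x'):  nop
5. deliver 1→0:  <0:back v1 x>
6. deliver 0→1:  <1:prim v1 x>
7. timeout(2):  <2:prim v2 ->
8. deliver 2→0:  <0:back v2 x>
9. deliver 0→2:  nop
10. deliver 2→1:  <1:back v2 x>
11. deliver 1→2:  nop
12. crash(0):  <0:✗back v2 x>
13. timeout(0):  nop
14. deliver 1→2:  nop
15. timeout(1):  <1:back v3 x>
16. deliver 1→2:  <2:back v3 ->
17. deliver 1→0:  nop
18. recover(0):  <0:back v2 x>
19. crash(0):  <0:✗back v2 x>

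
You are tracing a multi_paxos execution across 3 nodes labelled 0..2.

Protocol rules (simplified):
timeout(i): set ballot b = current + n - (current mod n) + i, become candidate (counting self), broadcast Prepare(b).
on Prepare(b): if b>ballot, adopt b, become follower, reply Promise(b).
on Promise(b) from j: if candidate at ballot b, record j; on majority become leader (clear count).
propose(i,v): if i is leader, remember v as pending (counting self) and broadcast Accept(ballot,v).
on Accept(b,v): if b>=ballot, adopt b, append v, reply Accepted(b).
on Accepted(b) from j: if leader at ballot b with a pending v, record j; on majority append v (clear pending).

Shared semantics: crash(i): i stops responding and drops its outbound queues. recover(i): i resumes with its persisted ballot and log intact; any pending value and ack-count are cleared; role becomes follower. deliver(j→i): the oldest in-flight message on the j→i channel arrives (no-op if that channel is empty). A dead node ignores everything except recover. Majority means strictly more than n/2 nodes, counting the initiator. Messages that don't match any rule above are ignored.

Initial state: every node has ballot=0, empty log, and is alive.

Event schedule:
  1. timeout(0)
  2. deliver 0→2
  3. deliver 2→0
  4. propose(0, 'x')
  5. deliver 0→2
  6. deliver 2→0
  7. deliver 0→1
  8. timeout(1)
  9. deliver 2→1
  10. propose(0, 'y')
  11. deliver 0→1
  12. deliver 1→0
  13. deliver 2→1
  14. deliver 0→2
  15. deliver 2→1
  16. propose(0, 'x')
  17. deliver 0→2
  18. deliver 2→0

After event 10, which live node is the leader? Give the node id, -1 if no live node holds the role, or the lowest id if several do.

step 1 timeout(0): 0={cand,b=3,log=-}
step 2 deliver 0→2: 2={foll,b=3,log=-}
step 3 deliver 2→0: 0={lead,b=3,log=-}
step 4 propose(0,'x'): —
step 5 deliver 0→2: 2={foll,b=3,log=x}
step 6 deliver 2→0: 0={lead,b=3,log=x}
step 7 deliver 0→1: 1={foll,b=3,log=-}
step 8 timeout(1): 1={cand,b=7,log=-}
step 9 deliver 2→1: —
step 10 propose(0,'y'): —

0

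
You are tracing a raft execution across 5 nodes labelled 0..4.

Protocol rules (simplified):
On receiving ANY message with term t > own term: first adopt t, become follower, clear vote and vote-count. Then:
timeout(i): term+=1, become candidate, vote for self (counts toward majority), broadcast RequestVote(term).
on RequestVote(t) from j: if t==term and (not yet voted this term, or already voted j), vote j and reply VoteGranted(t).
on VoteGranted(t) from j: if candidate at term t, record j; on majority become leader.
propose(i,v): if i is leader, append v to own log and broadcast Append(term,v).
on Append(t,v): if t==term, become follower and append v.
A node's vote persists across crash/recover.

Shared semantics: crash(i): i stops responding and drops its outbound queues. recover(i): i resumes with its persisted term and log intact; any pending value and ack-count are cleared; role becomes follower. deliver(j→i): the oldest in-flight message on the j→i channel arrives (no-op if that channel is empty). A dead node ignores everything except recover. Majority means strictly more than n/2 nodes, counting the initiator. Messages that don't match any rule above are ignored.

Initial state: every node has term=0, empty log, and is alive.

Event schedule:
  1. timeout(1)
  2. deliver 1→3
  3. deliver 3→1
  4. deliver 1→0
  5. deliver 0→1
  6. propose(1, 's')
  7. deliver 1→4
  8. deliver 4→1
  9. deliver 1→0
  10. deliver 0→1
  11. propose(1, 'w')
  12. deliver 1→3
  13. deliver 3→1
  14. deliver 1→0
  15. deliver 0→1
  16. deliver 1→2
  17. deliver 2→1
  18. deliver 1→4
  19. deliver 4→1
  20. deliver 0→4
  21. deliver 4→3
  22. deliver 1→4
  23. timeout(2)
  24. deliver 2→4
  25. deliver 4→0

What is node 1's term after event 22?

e1 timeout(1): 1[cand,t=1,-]
e2 deliver 1→3: 3[foll,t=1,-]
e3 deliver 3→1: ·
e4 deliver 1→0: 0[foll,t=1,-]
e5 deliver 0→1: 1[lead,t=1,-]
e6 propose(1,'s'): 1[lead,t=1,s]
e7 deliver 1→4: 4[foll,t=1,-]
e8 deliver 4→1: ·
e9 deliver 1→0: 0[foll,t=1,s]
e10 deliver 0→1: ·
e11 propose(1,'w'): 1[lead,t=1,s,w]
e12 deliver 1→3: 3[foll,t=1,s]
e13 deliver 3→1: ·
e14 deliver 1→0: 0[foll,t=1,s,w]
e15 deliver 0→1: ·
e16 deliver 1→2: 2[foll,t=1,-]
e17 deliver 2→1: ·
e18 deliver 1→4: 4[foll,t=1,s]
e19 deliver 4→1: ·
e20 deliver 0→4: ·
e21 deliver 4→3: ·
e22 deliver 1→4: 4[foll,t=1,s,w]

1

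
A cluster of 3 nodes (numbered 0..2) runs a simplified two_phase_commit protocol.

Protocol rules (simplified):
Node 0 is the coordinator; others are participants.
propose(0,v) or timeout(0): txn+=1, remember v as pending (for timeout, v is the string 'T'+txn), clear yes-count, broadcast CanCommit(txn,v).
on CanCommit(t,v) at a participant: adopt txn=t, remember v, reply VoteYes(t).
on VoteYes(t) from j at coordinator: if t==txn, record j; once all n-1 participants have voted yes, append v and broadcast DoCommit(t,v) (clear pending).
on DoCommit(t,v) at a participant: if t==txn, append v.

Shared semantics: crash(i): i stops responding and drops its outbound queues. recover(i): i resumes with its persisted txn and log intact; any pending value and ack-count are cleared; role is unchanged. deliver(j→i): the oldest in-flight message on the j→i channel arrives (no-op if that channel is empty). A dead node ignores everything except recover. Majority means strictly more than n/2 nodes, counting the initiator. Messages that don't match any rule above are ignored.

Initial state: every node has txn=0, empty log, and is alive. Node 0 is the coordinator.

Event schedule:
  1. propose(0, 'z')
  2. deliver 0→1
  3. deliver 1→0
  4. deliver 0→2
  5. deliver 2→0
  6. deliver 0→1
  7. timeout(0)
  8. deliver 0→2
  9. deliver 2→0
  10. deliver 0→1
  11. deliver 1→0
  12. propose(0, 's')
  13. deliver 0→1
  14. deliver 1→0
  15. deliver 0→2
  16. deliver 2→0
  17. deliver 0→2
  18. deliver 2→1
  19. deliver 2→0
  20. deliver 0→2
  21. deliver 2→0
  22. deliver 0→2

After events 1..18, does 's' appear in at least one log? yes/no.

no

after 1 — propose(0,'z'): n0:coor/t1/[-]
after 2 — deliver 0→1: n1:part/t1/[-]
after 3 — deliver 1→0: ·
after 4 — deliver 0→2: n2:part/t1/[-]
after 5 — deliver 2→0: n0:coor/t1/[z]
after 6 — deliver 0→1: n1:part/t1/[z]
after 7 — timeout(0): n0:coor/t2/[z]
after 8 — deliver 0→2: n2:part/t1/[z]
after 9 — deliver 2→0: ·
after 10 — deliver 0→1: n1:part/t2/[z]
after 11 — deliver 1→0: ·
after 12 — propose(0,'s'): n0:coor/t3/[z]
after 13 — deliver 0→1: n1:part/t3/[z]
after 14 — deliver 1→0: ·
after 15 — deliver 0→2: n2:part/t2/[z]
after 16 — deliver 2→0: ·
after 17 — deliver 0→2: n2:part/t3/[z]
after 18 — deliver 2→1: ·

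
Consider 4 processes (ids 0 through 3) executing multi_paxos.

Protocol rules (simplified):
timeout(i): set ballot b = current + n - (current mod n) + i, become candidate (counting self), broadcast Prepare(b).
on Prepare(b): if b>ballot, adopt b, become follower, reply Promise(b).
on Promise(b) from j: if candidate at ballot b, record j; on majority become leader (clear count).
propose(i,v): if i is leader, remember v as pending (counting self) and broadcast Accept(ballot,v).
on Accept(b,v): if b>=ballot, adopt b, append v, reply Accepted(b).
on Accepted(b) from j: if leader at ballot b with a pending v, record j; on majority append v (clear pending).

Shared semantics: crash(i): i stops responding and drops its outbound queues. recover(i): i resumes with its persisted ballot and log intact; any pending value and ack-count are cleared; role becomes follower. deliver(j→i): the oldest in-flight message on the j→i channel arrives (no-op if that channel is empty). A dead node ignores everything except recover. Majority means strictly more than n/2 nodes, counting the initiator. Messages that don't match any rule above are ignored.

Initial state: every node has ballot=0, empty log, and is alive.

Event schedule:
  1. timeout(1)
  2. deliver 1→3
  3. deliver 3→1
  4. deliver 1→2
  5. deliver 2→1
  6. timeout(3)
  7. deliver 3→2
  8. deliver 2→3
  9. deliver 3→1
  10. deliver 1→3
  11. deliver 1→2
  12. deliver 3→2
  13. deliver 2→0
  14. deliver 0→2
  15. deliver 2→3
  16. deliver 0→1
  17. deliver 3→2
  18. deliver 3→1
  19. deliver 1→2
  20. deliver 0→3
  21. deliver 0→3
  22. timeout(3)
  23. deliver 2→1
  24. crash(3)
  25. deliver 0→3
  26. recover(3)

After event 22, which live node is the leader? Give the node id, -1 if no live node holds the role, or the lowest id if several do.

-1

[1] timeout(1) → N1(cand b5 [-])
[2] deliver 1→3 → N3(foll b5 [-])
[3] deliver 3→1 → ∅
[4] deliver 1→2 → N2(foll b5 [-])
[5] deliver 2→1 → N1(lead b5 [-])
[6] timeout(3) → N3(cand b11 [-])
[7] deliver 3→2 → N2(foll b11 [-])
[8] deliver 2→3 → ∅
[9] deliver 3→1 → N1(foll b11 [-])
[10] deliver 1→3 → N3(lead b11 [-])
[11] deliver 1→2 → ∅
[12] deliver 3→2 → ∅
[13] deliver 2→0 → ∅
[14] deliver 0→2 → ∅
[15] deliver 2→3 → ∅
[16] deliver 0→1 → ∅
[17] deliver 3→2 → ∅
[18] deliver 3→1 → ∅
[19] deliver 1→2 → ∅
[20] deliver 0→3 → ∅
[21] deliver 0→3 → ∅
[22] timeout(3) → N3(cand b15 [-])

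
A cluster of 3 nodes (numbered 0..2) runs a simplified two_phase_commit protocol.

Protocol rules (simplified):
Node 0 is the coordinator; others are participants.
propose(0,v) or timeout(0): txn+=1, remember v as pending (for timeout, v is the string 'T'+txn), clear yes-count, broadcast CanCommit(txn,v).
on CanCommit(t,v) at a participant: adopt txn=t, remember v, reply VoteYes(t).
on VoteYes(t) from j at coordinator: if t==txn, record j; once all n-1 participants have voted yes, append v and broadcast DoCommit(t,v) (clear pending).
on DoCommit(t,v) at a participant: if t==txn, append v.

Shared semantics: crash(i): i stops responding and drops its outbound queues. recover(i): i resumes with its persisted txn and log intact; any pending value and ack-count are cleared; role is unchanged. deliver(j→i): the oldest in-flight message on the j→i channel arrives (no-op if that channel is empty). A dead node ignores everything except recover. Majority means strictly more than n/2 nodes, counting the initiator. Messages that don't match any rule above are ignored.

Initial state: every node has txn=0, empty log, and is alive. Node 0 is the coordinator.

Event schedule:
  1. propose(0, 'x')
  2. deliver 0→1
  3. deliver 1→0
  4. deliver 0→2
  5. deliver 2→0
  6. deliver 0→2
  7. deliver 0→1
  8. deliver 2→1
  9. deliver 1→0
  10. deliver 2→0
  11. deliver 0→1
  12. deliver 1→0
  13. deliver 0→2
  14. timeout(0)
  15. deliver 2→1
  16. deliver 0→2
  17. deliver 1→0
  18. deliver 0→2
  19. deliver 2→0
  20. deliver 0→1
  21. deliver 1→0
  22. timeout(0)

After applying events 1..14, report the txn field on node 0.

1. propose(0,'x'):  <0:coor t1 ->
2. deliver 0→1:  <1:part t1 ->
3. deliver 1→0:  nop
4. deliver 0→2:  <2:part t1 ->
5. deliver 2→0:  <0:coor t1 x>
6. deliver 0→2:  <2:part t1 x>
7. deliver 0→1:  <1:part t1 x>
8. deliver 2→1:  nop
9. deliver 1→0:  nop
10. deliver 2→0:  nop
11. deliver 0→1:  nop
12. deliver 1→0:  nop
13. deliver 0→2:  nop
14. timeout(0):  <0:coor t2 x>

2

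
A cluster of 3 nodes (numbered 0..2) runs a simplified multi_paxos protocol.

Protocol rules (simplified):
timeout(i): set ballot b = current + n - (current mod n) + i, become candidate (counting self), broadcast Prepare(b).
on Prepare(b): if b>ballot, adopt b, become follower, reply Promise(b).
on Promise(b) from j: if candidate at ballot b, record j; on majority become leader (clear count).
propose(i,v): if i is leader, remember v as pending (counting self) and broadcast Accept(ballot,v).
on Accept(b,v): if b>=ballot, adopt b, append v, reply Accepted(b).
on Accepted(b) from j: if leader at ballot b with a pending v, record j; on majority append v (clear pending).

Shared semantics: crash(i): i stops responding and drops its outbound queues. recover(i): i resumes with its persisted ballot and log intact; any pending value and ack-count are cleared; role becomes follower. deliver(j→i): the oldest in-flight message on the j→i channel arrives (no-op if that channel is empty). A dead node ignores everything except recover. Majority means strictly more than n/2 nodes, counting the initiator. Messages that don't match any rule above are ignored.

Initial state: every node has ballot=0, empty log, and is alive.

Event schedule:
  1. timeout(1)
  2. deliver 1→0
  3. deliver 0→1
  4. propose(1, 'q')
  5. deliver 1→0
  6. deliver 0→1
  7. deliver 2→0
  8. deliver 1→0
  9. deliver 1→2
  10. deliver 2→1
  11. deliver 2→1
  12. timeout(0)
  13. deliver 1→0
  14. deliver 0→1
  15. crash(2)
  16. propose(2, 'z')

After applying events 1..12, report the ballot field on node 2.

4

step 1 timeout(1): 1={cand,b=4,log=-}
step 2 deliver 1→0: 0={foll,b=4,log=-}
step 3 deliver 0→1: 1={lead,b=4,log=-}
step 4 propose(1,'q'): —
step 5 deliver 1→0: 0={foll,b=4,log=q}
step 6 deliver 0→1: 1={lead,b=4,log=q}
step 7 deliver 2→0: —
step 8 deliver 1→0: —
step 9 deliver 1→2: 2={foll,b=4,log=-}
step 10 deliver 2→1: —
step 11 deliver 2→1: —
step 12 timeout(0): 0={cand,b=6,log=q}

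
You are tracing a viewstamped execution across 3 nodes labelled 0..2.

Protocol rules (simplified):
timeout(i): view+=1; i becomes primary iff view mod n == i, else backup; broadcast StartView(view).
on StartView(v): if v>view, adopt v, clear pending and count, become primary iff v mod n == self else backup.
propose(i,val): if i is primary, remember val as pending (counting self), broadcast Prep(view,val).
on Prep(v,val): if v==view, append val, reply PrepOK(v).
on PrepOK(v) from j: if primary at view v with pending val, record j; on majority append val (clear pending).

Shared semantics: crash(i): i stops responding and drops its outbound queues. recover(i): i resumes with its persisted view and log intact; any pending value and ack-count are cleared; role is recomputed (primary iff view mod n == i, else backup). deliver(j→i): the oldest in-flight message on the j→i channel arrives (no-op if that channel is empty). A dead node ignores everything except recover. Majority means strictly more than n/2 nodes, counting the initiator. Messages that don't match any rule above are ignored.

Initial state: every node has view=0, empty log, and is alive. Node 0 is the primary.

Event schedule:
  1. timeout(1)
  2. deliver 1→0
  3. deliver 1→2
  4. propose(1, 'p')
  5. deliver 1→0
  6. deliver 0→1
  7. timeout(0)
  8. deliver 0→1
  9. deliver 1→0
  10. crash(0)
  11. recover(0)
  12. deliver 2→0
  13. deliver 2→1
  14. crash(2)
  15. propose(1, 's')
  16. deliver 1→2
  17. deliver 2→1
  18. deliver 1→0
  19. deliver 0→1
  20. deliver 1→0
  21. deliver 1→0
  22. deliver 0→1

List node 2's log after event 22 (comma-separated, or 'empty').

after 1 — timeout(1): n1:prim/v1/[-]
after 2 — deliver 1→0: n0:back/v1/[-]
after 3 — deliver 1→2: n2:back/v1/[-]
after 4 — propose(1,'p'): ·
after 5 — deliver 1→0: n0:back/v1/[p]
after 6 — deliver 0→1: n1:prim/v1/[p]
after 7 — timeout(0): n0:back/v2/[p]
after 8 — deliver 0→1: n1:back/v2/[p]
after 9 — deliver 1→0: ·
after 10 — crash(0): n0:✗back/v2/[p]
after 11 — recover(0): n0:back/v2/[p]
after 12 — deliver 2→0: ·
after 13 — deliver 2→1: ·
after 14 — crash(2): n2:✗back/v1/[-]
after 15 — propose(1,'s'): ·
after 16 — deliver 1→2: ·
after 17 — deliver 2→1: ·
after 18 — deliver 1→0: ·
after 19 — deliver 0→1: ·
after 20 — deliver 1→0: ·
after 21 — deliver 1→0: ·
after 22 — deliver 0→1: ·

empty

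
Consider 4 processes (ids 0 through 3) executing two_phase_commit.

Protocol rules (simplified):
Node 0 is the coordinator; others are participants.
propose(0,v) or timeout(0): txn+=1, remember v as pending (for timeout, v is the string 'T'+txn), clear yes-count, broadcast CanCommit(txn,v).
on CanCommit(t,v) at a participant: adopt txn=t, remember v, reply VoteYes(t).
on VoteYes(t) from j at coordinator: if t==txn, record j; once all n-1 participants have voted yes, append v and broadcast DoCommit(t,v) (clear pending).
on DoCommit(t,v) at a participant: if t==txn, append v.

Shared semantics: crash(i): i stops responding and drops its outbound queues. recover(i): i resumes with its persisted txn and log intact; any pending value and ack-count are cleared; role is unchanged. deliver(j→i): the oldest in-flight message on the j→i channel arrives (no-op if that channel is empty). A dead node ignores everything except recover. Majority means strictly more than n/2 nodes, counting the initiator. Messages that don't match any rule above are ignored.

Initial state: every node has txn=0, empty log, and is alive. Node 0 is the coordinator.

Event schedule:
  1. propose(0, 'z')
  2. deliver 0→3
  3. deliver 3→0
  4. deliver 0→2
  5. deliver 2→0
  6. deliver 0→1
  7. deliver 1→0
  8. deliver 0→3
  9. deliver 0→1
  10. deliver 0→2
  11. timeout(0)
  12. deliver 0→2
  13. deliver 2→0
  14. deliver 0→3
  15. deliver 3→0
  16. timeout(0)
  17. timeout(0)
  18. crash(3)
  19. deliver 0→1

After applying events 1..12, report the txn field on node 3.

1

after 1 — propose(0,'z'): n0:coor/t1/[-]
after 2 — deliver 0→3: n3:part/t1/[-]
after 3 — deliver 3→0: ·
after 4 — deliver 0→2: n2:part/t1/[-]
after 5 — deliver 2→0: ·
after 6 — deliver 0→1: n1:part/t1/[-]
after 7 — deliver 1→0: n0:coor/t1/[z]
after 8 — deliver 0→3: n3:part/t1/[z]
after 9 — deliver 0→1: n1:part/t1/[z]
after 10 — deliver 0→2: n2:part/t1/[z]
after 11 — timeout(0): n0:coor/t2/[z]
after 12 — deliver 0→2: n2:part/t2/[z]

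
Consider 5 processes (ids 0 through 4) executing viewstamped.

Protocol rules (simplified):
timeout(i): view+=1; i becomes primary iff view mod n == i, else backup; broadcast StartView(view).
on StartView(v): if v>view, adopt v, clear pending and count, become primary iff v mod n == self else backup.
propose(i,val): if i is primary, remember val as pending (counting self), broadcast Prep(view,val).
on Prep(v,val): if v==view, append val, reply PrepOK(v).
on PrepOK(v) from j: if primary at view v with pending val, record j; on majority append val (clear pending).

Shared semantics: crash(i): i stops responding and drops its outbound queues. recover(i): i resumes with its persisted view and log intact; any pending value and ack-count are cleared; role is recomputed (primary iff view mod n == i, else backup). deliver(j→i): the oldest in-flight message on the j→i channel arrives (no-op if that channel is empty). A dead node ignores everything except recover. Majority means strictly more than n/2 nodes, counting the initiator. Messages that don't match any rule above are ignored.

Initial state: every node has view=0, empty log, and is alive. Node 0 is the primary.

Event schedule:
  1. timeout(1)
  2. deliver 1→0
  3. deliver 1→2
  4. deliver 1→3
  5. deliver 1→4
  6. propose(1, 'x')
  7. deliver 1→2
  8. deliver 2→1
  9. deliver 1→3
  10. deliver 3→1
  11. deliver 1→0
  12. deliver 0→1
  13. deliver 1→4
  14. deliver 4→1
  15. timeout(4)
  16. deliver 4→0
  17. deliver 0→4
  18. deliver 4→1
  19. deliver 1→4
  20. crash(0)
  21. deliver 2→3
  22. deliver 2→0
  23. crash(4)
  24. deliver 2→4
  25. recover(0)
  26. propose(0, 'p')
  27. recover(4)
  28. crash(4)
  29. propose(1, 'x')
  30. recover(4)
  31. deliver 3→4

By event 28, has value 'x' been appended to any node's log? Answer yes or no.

yes

e1 timeout(1): 1[prim,v=1,-]
e2 deliver 1→0: 0[back,v=1,-]
e3 deliver 1→2: 2[back,v=1,-]
e4 deliver 1→3: 3[back,v=1,-]
e5 deliver 1→4: 4[back,v=1,-]
e6 propose(1,'x'): ·
e7 deliver 1→2: 2[back,v=1,x]
e8 deliver 2→1: ·
e9 deliver 1→3: 3[back,v=1,x]
e10 deliver 3→1: 1[prim,v=1,x]
e11 deliver 1→0: 0[back,v=1,x]
e12 deliver 0→1: ·
e13 deliver 1→4: 4[back,v=1,x]
e14 deliver 4→1: ·
e15 timeout(4): 4[back,v=2,x]
e16 deliver 4→0: 0[back,v=2,x]
e17 deliver 0→4: ·
e18 deliver 4→1: 1[back,v=2,x]
e19 deliver 1→4: ·
e20 crash(0): 0[✗back,v=2,x]
e21 deliver 2→3: ·
e22 deliver 2→0: ·
e23 crash(4): 4[✗back,v=2,x]
e24 deliver 2→4: ·
e25 recover(0): 0[back,v=2,x]
e26 propose(0,'p'): ·
e27 recover(4): 4[back,v=2,x]
e28 crash(4): 4[✗back,v=2,x]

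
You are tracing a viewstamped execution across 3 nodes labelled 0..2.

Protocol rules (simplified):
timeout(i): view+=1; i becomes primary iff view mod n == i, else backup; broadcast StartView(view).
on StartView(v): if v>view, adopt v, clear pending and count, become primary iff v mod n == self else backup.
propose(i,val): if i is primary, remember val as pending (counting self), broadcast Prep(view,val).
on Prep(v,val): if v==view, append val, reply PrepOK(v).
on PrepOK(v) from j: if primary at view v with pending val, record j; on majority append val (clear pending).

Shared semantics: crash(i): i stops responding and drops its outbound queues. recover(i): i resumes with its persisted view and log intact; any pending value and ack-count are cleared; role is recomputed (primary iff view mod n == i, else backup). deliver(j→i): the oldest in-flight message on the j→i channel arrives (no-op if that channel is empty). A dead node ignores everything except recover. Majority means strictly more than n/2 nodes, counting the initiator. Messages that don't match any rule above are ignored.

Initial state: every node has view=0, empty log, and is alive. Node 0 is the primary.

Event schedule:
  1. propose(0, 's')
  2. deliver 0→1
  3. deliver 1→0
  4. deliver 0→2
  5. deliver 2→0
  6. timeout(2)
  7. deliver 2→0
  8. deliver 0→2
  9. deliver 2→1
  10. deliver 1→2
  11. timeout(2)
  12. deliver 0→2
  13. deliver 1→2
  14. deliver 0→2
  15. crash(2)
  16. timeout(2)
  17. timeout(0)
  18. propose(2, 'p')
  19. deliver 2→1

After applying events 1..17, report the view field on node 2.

e1 propose(0,'s'): ·
e2 deliver 0→1: 1[back,v=0,s]
e3 deliver 1→0: 0[prim,v=0,s]
e4 deliver 0→2: 2[back,v=0,s]
e5 deliver 2→0: ·
e6 timeout(2): 2[back,v=1,s]
e7 deliver 2→0: 0[back,v=1,s]
e8 deliver 0→2: ·
e9 deliver 2→1: 1[prim,v=1,s]
e10 deliver 1→2: ·
e11 timeout(2): 2[prim,v=2,s]
e12 deliver 0→2: ·
e13 deliver 1→2: ·
e14 deliver 0→2: ·
e15 crash(2): 2[✗prim,v=2,s]
e16 timeout(2): ·
e17 timeout(0): 0[back,v=2,s]

2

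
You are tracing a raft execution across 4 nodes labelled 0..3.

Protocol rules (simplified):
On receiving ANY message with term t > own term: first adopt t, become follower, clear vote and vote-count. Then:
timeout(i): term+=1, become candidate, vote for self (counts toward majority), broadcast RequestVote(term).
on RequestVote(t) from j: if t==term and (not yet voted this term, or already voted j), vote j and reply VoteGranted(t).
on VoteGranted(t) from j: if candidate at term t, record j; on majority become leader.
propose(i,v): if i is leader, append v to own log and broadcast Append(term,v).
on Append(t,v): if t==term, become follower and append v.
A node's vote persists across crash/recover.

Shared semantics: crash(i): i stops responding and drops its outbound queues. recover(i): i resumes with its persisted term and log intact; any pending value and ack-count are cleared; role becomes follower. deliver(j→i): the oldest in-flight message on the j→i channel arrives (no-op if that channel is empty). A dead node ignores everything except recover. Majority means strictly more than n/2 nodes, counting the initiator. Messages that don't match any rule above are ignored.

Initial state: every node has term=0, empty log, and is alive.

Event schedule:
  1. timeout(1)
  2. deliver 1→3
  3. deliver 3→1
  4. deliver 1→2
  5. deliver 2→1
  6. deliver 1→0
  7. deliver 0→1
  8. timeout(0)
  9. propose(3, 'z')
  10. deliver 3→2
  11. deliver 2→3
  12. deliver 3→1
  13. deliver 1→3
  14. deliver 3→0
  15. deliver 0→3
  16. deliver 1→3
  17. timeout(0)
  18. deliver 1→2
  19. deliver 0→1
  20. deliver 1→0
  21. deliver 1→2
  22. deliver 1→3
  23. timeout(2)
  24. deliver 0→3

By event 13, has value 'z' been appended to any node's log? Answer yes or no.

no

1. timeout(1):  <1:cand t1 ->
2. deliver 1→3:  <3:foll t1 ->
3. deliver 3→1:  nop
4. deliver 1→2:  <2:foll t1 ->
5. deliver 2→1:  <1:lead t1 ->
6. deliver 1→0:  <0:foll t1 ->
7. deliver 0→1:  nop
8. timeout(0):  <0:cand t2 ->
9. propose(3,'z'):  nop
10. deliver 3→2:  nop
11. deliver 2→3:  nop
12. deliver 3→1:  nop
13. deliver 1→3:  nop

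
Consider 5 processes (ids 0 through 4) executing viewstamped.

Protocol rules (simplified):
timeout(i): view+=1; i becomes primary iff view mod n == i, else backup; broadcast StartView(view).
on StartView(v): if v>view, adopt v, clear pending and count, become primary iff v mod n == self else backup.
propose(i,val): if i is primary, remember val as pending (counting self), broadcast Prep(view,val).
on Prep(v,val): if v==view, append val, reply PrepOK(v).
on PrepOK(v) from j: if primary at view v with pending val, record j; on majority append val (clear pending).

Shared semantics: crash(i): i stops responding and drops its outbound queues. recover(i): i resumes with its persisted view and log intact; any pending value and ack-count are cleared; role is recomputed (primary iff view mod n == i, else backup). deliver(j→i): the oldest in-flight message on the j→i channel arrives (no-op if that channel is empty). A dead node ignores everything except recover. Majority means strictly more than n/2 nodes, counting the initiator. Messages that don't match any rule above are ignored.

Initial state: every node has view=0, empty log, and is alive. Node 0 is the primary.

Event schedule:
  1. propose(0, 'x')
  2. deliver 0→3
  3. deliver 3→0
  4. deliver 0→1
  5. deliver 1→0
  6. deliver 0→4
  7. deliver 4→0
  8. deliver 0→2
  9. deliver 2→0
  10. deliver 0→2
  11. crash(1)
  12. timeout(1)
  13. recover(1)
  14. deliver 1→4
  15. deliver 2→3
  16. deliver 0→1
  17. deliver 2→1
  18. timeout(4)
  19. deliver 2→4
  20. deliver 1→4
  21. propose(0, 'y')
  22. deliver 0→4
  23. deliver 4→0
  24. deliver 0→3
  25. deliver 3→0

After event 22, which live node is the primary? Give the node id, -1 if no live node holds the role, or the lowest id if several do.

0

step 1 propose(0,'x'): —
step 2 deliver 0→3: 3={back,v=0,log=x}
step 3 deliver 3→0: —
step 4 deliver 0→1: 1={back,v=0,log=x}
step 5 deliver 1→0: 0={prim,v=0,log=x}
step 6 deliver 0→4: 4={back,v=0,log=x}
step 7 deliver 4→0: —
step 8 deliver 0→2: 2={back,v=0,log=x}
step 9 deliver 2→0: —
step 10 deliver 0→2: —
step 11 crash(1): 1={✗back,v=0,log=x}
step 12 timeout(1): —
step 13 recover(1): 1={back,v=0,log=x}
step 14 deliver 1→4: —
step 15 deliver 2→3: —
step 16 deliver 0→1: —
step 17 deliver 2→1: —
step 18 timeout(4): 4={back,v=1,log=x}
step 19 deliver 2→4: —
step 20 deliver 1→4: —
step 21 propose(0,'y'): —
step 22 deliver 0→4: —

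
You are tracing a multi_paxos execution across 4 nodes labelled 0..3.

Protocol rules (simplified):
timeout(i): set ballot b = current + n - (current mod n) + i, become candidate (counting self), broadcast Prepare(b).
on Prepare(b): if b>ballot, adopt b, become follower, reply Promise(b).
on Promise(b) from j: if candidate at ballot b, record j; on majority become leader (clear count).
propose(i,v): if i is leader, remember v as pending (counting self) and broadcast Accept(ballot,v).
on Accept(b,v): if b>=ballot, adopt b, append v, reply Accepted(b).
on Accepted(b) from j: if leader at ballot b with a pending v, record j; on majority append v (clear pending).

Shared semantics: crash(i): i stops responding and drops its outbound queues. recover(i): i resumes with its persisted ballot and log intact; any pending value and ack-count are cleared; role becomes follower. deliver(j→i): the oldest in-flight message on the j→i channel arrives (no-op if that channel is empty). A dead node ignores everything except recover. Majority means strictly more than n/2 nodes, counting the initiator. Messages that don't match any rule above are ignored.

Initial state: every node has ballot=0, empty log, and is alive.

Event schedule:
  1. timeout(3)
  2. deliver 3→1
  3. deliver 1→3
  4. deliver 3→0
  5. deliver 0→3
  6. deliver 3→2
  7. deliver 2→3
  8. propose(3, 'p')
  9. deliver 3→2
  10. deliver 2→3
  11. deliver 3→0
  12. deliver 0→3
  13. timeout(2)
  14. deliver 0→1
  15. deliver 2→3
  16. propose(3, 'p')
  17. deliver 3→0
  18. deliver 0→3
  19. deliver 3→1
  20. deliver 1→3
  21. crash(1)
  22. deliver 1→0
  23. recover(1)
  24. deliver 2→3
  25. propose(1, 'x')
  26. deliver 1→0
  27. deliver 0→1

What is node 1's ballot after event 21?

e1 timeout(3): 3[cand,b=7,-]
e2 deliver 3→1: 1[foll,b=7,-]
e3 deliver 1→3: ·
e4 deliver 3→0: 0[foll,b=7,-]
e5 deliver 0→3: 3[lead,b=7,-]
e6 deliver 3→2: 2[foll,b=7,-]
e7 deliver 2→3: ·
e8 propose(3,'p'): ·
e9 deliver 3→2: 2[foll,b=7,p]
e10 deliver 2→3: ·
e11 deliver 3→0: 0[foll,b=7,p]
e12 deliver 0→3: 3[lead,b=7,p]
e13 timeout(2): 2[cand,b=10,p]
e14 deliver 0→1: ·
e15 deliver 2→3: 3[foll,b=10,p]
e16 propose(3,'p'): ·
e17 deliver 3→0: ·
e18 deliver 0→3: ·
e19 deliver 3→1: 1[foll,b=7,p]
e20 deliver 1→3: ·
e21 crash(1): 1[✗foll,b=7,p]

7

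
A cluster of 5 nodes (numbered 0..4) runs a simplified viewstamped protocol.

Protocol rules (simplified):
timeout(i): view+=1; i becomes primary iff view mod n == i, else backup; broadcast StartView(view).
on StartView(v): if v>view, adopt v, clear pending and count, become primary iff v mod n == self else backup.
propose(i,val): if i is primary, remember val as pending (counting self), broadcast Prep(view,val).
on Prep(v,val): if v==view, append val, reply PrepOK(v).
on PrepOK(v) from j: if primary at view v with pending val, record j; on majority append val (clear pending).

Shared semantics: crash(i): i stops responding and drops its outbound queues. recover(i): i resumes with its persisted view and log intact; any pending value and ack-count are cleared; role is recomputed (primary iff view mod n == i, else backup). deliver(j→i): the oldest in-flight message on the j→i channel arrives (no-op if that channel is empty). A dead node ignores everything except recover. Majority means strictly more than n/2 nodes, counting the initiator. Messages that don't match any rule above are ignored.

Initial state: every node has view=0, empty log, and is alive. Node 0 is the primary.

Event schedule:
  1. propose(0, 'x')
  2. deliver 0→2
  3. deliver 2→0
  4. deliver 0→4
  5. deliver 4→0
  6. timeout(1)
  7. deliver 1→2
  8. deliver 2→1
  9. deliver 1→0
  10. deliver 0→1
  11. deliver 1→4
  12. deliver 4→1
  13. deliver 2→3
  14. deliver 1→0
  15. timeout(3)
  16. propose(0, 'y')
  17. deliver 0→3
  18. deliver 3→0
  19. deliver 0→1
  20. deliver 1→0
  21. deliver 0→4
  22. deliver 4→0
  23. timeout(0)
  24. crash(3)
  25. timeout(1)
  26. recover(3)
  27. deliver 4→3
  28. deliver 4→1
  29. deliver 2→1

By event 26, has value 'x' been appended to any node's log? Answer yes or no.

[1] propose(0,'x') → ∅
[2] deliver 0→2 → N2(back v0 [x])
[3] deliver 2→0 → ∅
[4] deliver 0→4 → N4(back v0 [x])
[5] deliver 4→0 → N0(prim v0 [x])
[6] timeout(1) → N1(prim v1 [-])
[7] deliver 1→2 → N2(back v1 [x])
[8] deliver 2→1 → ∅
[9] deliver 1→0 → N0(back v1 [x])
[10] deliver 0→1 → ∅
[11] deliver 1→4 → N4(back v1 [x])
[12] deliver 4→1 → ∅
[13] deliver 2→3 → ∅
[14] deliver 1→0 → ∅
[15] timeout(3) → N3(back v1 [-])
[16] propose(0,'y') → ∅
[17] deliver 0→3 → ∅
[18] deliver 3→0 → ∅
[19] deliver 0→1 → ∅
[20] deliver 1→0 → ∅
[21] deliver 0→4 → ∅
[22] deliver 4→0 → ∅
[23] timeout(0) → N0(back v2 [x])
[24] crash(3) → N3(✗back v1 [-])
[25] timeout(1) → N1(back v2 [-])
[26] recover(3) → N3(back v1 [-])

yes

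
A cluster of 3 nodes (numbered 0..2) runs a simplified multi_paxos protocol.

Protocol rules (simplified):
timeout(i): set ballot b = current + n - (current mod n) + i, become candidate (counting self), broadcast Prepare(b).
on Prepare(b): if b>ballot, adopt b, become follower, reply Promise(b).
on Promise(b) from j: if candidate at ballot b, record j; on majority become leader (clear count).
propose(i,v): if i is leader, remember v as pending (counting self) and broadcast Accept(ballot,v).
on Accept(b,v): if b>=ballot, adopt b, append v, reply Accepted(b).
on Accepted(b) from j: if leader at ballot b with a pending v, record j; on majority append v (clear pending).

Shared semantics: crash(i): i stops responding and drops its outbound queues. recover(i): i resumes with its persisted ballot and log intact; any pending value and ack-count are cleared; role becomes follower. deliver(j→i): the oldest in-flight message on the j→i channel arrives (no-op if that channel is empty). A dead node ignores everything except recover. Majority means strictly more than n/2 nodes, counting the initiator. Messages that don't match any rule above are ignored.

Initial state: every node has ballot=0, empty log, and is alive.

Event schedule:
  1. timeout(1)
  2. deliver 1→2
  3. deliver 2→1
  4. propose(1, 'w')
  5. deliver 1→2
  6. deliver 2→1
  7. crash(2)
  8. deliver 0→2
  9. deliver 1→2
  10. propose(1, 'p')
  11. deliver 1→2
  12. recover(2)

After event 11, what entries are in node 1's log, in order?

w

1. timeout(1):  <1:cand b4 ->
2. deliver 1→2:  <2:foll b4 ->
3. deliver 2→1:  <1:lead b4 ->
4. propose(1,'w'):  nop
5. deliver 1→2:  <2:foll b4 w>
6. deliver 2→1:  <1:lead b4 w>
7. crash(2):  <2:✗foll b4 w>
8. deliver 0→2:  nop
9. deliver 1→2:  nop
10. propose(1,'p'):  nop
11. deliver 1→2:  nop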